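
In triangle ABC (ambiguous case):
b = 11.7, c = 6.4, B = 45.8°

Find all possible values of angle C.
b/sin(B) = c/sin(C)  ⇒  sin(C) = c·sin(B)/b = 6.4·sin(45.8°)/11.7
sin(45.8°) ≈ 0.716911
sin(C) ≈ 6.4·0.716911/11.7 ≈ 4.58823/11.7 ≈ 0.392156
Candidate 1: C₁ = arcsin(0.392156) ≈ 23.0887°  →  A = 180° − 45.8° − 23.0887° ≈ 111.111° > 0, valid
Candidate 2: C₂ = 180° − C₁ ≈ 156.911°  →  A = 180° − 45.8° − 156.911° ≈ -22.7113° ≤ 0, not a valid triangle

C = 23.09° (one solution)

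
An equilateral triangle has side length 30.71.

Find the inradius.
r = Area/s with s the semi-perimeter.
Area = (√3/4)·30.71² = (√3/4)·943.1041 ≈ 0.433013·943.1041 ≈ 408.376
s = 3·30.71/2 = 46.065
r ≈ 408.376/46.065 ≈ 8.86521
(Equivalently r = side/(2√3) = 30.71/3.4641 ≈ 8.86521.)

r = 8.865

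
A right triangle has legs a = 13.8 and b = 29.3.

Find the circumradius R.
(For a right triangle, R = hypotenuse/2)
Hypotenuse c = √(a² + b²) = √(190.44 + 858.49) = √1048.93 ≈ 32.3872
R = c/2 ≈ 32.3872/2 ≈ 16.1936

R = 16.19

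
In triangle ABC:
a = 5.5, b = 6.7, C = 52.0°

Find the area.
Two sides and the included angle (SAS): A = ½·a·b·sin(C) = ½·5.5·6.7·sin(52.0°)
sin(52.0°) ≈ 0.788011
A ≈ ½·36.85·0.788011 = 18.425·0.788011 ≈ 14.5191

Area = 14.52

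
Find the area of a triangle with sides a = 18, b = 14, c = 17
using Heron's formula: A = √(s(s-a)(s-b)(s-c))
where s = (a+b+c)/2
s = (18 + 14 + 17)/2 = 49/2 = 24.5
s − a = 6.5, s − b = 10.5, s − c = 7.5
s(s−a)(s−b)(s−c) = 24.5·6.5·10.5·7.5 = 12540.9375
Area = √12540.9375 ≈ 111.986

s = 24.5, Area = 112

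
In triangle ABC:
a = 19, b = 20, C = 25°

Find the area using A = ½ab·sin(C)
A = ½·a·b·sin(C) = ½·19·20·sin(25°)
sin(25°) ≈ 0.422618
A ≈ ½·380·0.422618 = 190·0.422618 ≈ 80.2975

Area = 80.3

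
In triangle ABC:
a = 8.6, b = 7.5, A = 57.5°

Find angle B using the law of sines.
a/sin(A) = b/sin(B)  ⇒  sin(B) = b·sin(A)/a = 7.5·sin(57.5°)/8.6
sin(57.5°) ≈ 0.843391
sin(B) ≈ 7.5·0.843391/8.6 ≈ 6.32544/8.6 ≈ 0.735516
B = arcsin(0.735516) ≈ 47.3508°
(Since b ≤ a we need B ≤ A, so the obtuse alternative 180° − 47.3508° ≈ 132.649° is rejected.)

B = 47.35°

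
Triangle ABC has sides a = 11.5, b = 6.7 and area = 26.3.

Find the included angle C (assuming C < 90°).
Area = ½·a·b·sin(C)  ⇒  sin(C) = 2·Area/(a·b) = 2·26.3/(11.5·6.7) = 52.6/77.05 ≈ 0.682674
C = arcsin(0.682674) ≈ 43.0529° (taking the acute solution since C < 90°)

C = 43.05°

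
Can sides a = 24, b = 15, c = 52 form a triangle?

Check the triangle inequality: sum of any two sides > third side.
a + b vs c: 24 + 15 = 39 ≤ 52  ✗
a + c vs b: 24 + 52 = 76 > 15  ✓
b + c vs a: 15 + 52 = 67 > 24  ✓

No: 24 + 15 = 39 is not > 52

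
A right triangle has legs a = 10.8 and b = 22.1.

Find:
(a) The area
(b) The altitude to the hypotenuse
(a) The legs are perpendicular, so Area = ½·a·b = ½·10.8·22.1 = ½·238.68 = 119.34
(b) Hypotenuse c = √(a² + b²) = √(116.64 + 488.41) = √605.05 ≈ 24.5978
    Area = ½·c·h_c  ⇒  h_c = 2·Area/c = 238.68/24.5978 ≈ 9.70332

Area = 119.34, h_c = 9.703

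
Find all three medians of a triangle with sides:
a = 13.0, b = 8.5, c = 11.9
Median formula: m_a = ½√(2b² + 2c² − a²) (and cyclically). a² = 169, b² = 72.25, c² = 141.61.
m_a = ½√(2·72.25 + 2·141.61 − 169) = ½√258.72 ≈ ½·16.0848 ≈ 8.04239
m_b = ½√(2·169 + 2·141.61 − 72.25) = ½√548.97 ≈ ½·23.4301 ≈ 11.7151
m_c = ½√(2·169 + 2·72.25 − 141.61) = ½√340.89 ≈ ½·18.4632 ≈ 9.2316

m_a = 8.042, m_b = 11.72, m_c = 9.232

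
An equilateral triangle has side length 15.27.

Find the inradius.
r = Area/s with s the semi-perimeter.
Area = (√3/4)·15.27² = (√3/4)·233.1729 ≈ 0.433013·233.1729 ≈ 100.967
s = 3·15.27/2 = 22.905
r ≈ 100.967/22.905 ≈ 4.40807
(Equivalently r = side/(2√3) = 15.27/3.4641 ≈ 4.40807.)

r = 4.408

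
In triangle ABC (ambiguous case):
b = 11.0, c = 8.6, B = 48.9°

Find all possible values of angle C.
b/sin(B) = c/sin(C)  ⇒  sin(C) = c·sin(B)/b = 8.6·sin(48.9°)/11.0
sin(48.9°) ≈ 0.753563
sin(C) ≈ 8.6·0.753563/11.0 ≈ 6.48065/11.0 ≈ 0.58915
Candidate 1: C₁ = arcsin(0.58915) ≈ 36.0967°  →  A = 180° − 48.9° − 36.0967° ≈ 95.0033° > 0, valid
Candidate 2: C₂ = 180° − C₁ ≈ 143.903°  →  A = 180° − 48.9° − 143.903° ≈ -12.8033° ≤ 0, not a valid triangle

C = 36.1° (one solution)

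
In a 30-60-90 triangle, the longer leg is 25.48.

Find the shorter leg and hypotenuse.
In a 30-60-90 triangle the sides are in ratio 1 : √3 : 2, so short leg = long leg/√3 and hypotenuse = 2·(short leg).
Short leg = 25.48/√3 ≈ 25.48/1.73205 ≈ 14.7109
Hypotenuse = 2·14.7109 ≈ 29.4218

Short leg = 14.71, Hypotenuse = 29.42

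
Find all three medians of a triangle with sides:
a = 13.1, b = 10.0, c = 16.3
Median formula: m_a = ½√(2b² + 2c² − a²) (and cyclically). a² = 171.61, b² = 100, c² = 265.69.
m_a = ½√(2·100 + 2·265.69 − 171.61) = ½√559.77 ≈ ½·23.6595 ≈ 11.8297
m_b = ½√(2·171.61 + 2·265.69 − 100) = ½√774.6 ≈ ½·27.8316 ≈ 13.9158
m_c = ½√(2·171.61 + 2·100 − 265.69) = ½√277.53 ≈ ½·16.6592 ≈ 8.32962

m_a = 11.83, m_b = 13.92, m_c = 8.33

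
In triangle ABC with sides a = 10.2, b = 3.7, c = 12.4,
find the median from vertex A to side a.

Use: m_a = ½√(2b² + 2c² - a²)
m_a = ½√(2·3.7² + 2·12.4² − 10.2²) = ½√(2·13.69 + 2·153.76 − 104.04) = ½√(27.38 + 307.52 − 104.04) = ½√230.86
√230.86 ≈ 15.1941, so m_a ≈ 7.59704

m_a = 7.597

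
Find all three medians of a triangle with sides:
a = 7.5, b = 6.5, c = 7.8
Median formula: m_a = ½√(2b² + 2c² − a²) (and cyclically). a² = 56.25, b² = 42.25, c² = 60.84.
m_a = ½√(2·42.25 + 2·60.84 − 56.25) = ½√149.93 ≈ ½·12.2446 ≈ 6.1223
m_b = ½√(2·56.25 + 2·60.84 − 42.25) = ½√191.93 ≈ ½·13.8539 ≈ 6.92694
m_c = ½√(2·56.25 + 2·42.25 − 60.84) = ½√136.16 ≈ ½·11.6688 ≈ 5.83438

m_a = 6.122, m_b = 6.927, m_c = 5.834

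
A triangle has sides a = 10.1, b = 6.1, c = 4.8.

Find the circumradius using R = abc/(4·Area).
First find the area with Heron's formula.
s = (10.1 + 6.1 + 4.8)/2 = 10.5
Area = √(s(s−a)(s−b)(s−c)) = √(10.5·0.4·4.4·5.7) ≈ √105.336 ≈ 10.2633
abc = 10.1·6.1·4.8 = 295.728
R = abc/(4·Area) ≈ 295.728/(4·10.2633) = 295.728/41.0533 ≈ 7.20351

R = 7.204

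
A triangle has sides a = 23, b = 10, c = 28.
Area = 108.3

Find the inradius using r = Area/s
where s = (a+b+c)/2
s = (23 + 10 + 28)/2 = 61/2 = 30.5
r = Area/s = 108.3/30.5 ≈ 3.55082

r = 3.551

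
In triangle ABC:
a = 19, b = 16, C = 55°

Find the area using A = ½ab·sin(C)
A = ½·a·b·sin(C) = ½·19·16·sin(55°)
sin(55°) ≈ 0.819152
A ≈ ½·304·0.819152 = 152·0.819152 ≈ 124.511

Area = 124.5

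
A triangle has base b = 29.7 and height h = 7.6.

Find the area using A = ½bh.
A = ½·b·h = ½·29.7·7.6 = ½·225.72 = 112.86

Area = 112.86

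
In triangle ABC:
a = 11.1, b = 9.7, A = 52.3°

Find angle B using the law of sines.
a/sin(A) = b/sin(B)  ⇒  sin(B) = b·sin(A)/a = 9.7·sin(52.3°)/11.1
sin(52.3°) ≈ 0.791224
sin(B) ≈ 9.7·0.791224/11.1 ≈ 7.67487/11.1 ≈ 0.69143
B = arcsin(0.69143) ≈ 43.7434°
(Since b ≤ a we need B ≤ A, so the obtuse alternative 180° − 43.7434° ≈ 136.257° is rejected.)

B = 43.74°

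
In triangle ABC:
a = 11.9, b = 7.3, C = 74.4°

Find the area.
Two sides and the included angle (SAS): A = ½·a·b·sin(C) = ½·11.9·7.3·sin(74.4°)
sin(74.4°) ≈ 0.963163
A ≈ ½·86.87·0.963163 = 43.435·0.963163 ≈ 41.835

Area = 41.83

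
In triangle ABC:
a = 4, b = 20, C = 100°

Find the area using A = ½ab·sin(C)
A = ½·a·b·sin(C) = ½·4·20·sin(100°)
sin(100°) ≈ 0.984808
A ≈ ½·80·0.984808 = 40·0.984808 ≈ 39.3923

Area = 39.39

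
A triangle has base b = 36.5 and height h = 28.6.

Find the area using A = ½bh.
A = ½·b·h = ½·36.5·28.6 = ½·1043.9 = 521.95

Area = 521.95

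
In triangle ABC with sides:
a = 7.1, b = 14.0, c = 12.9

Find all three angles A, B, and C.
Law of cosines for each angle (a² = 50.41, b² = 196, c² = 166.41):
cos(A) = (b² + c² − a²)/(2bc) = (196 + 166.41 − 50.41)/(2·14.0·12.9) = 312/361.2 ≈ 0.863787  ⇒  A ≈ 30.2555°
cos(B) = (a² + c² − b²)/(2ac) = (50.41 + 166.41 − 196)/(2·7.1·12.9) = 20.82/183.18 ≈ 0.113659  ⇒  B ≈ 83.4737°
cos(C) = (a² + b² − c²)/(2ab) = (50.41 + 196 − 166.41)/(2·7.1·14.0) = 80/198.8 ≈ 0.402414  ⇒  C ≈ 66.2708°
Check: A + B + C ≈ 180°

A = 30.26°, B = 83.47°, C = 66.27°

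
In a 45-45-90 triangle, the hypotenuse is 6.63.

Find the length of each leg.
In a 45-45-90 triangle hypotenuse = leg·√2, so leg = hypotenuse/√2.
Leg = 6.63/√2 ≈ 6.63/1.41421 ≈ 4.68812

Each leg = 4.688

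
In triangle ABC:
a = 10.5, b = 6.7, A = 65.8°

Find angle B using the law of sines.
a/sin(A) = b/sin(B)  ⇒  sin(B) = b·sin(A)/a = 6.7·sin(65.8°)/10.5
sin(65.8°) ≈ 0.91212
sin(B) ≈ 6.7·0.91212/10.5 ≈ 6.1112/10.5 ≈ 0.58202
B = arcsin(0.58202) ≈ 35.5927°
(Since b ≤ a we need B ≤ A, so the obtuse alternative 180° − 35.5927° ≈ 144.407° is rejected.)

B = 35.59°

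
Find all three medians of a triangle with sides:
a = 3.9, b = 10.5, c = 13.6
Median formula: m_a = ½√(2b² + 2c² − a²) (and cyclically). a² = 15.21, b² = 110.25, c² = 184.96.
m_a = ½√(2·110.25 + 2·184.96 − 15.21) = ½√575.21 ≈ ½·23.9835 ≈ 11.9918
m_b = ½√(2·15.21 + 2·184.96 − 110.25) = ½√290.09 ≈ ½·17.032 ≈ 8.51601
m_c = ½√(2·15.21 + 2·110.25 − 184.96) = ½√65.96 ≈ ½·8.12158 ≈ 4.06079

m_a = 11.99, m_b = 8.516, m_c = 4.061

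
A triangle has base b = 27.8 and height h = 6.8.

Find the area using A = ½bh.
A = ½·b·h = ½·27.8·6.8 = ½·189.04 = 94.52

Area = 94.52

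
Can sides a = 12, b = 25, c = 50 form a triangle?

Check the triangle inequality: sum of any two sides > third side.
a + b vs c: 12 + 25 = 37 ≤ 50  ✗
a + c vs b: 12 + 50 = 62 > 25  ✓
b + c vs a: 25 + 50 = 75 > 12  ✓

No: 12 + 25 = 37 is not > 50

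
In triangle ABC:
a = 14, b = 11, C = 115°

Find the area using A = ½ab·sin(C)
A = ½·a·b·sin(C) = ½·14·11·sin(115°)
sin(115°) ≈ 0.906308
A ≈ ½·154·0.906308 = 77·0.906308 ≈ 69.7857

Area = 69.79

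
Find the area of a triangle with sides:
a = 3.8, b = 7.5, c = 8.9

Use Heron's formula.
s = (3.8 + 7.5 + 8.9)/2 = 20.2/2 = 10.1
s − a = 6.3, s − b = 2.6, s − c = 1.2
s(s−a)(s−b)(s−c) = 10.1·6.3·2.6·1.2 ≈ 198.526
Area = √198.526 ≈ 14.0899

Area = 14.09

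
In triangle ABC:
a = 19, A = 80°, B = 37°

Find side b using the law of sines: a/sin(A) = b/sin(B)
a/sin(A) = b/sin(B)  ⇒  b = a·sin(B)/sin(A) = 19·sin(37°)/sin(80°)
sin(37°) ≈ 0.601815, sin(80°) ≈ 0.984808
b ≈ 19·0.601815/0.984808 ≈ 11.4345/0.984808 ≈ 11.6109

b = 11.61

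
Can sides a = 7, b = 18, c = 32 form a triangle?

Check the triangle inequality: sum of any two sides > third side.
a + b vs c: 7 + 18 = 25 ≤ 32  ✗
a + c vs b: 7 + 32 = 39 > 18  ✓
b + c vs a: 18 + 32 = 50 > 7  ✓

No: 7 + 18 = 25 is not > 32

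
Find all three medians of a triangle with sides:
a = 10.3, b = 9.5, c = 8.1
Median formula: m_a = ½√(2b² + 2c² − a²) (and cyclically). a² = 106.09, b² = 90.25, c² = 65.61.
m_a = ½√(2·90.25 + 2·65.61 − 106.09) = ½√205.63 ≈ ½·14.3398 ≈ 7.1699
m_b = ½√(2·106.09 + 2·65.61 − 90.25) = ½√253.15 ≈ ½·15.9107 ≈ 7.95534
m_c = ½√(2·106.09 + 2·90.25 − 65.61) = ½√327.07 ≈ ½·18.0851 ≈ 9.04254

m_a = 7.17, m_b = 7.955, m_c = 9.043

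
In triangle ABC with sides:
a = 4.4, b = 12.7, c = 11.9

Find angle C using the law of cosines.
c² = a² + b² − 2ab·cos(C)  ⇒  cos(C) = (a² + b² − c²)/(2ab)
cos(C) = (4.4² + 12.7² − 11.9²)/(2·4.4·12.7) = (19.36 + 161.29 − 141.61)/111.76 = 39.04/111.76 ≈ 0.34932
C = arccos(0.34932) ≈ 69.5543°

C = 69.55°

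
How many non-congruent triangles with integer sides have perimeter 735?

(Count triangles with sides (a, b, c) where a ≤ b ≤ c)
Let a ≤ b ≤ c with a + b + c = 735. The only binding inequality is a + b > c, i.e. 735 − c > c, so c < 735/2; and c ≥ 735/3 since c is the largest side.
So 245 ≤ c ≤ 367. For each c, b runs from ⌈(735 − c)/2⌉ up to c (then a = 735 − b − c satisfies 1 ≤ a ≤ b automatically), giving c − ⌈(735 − c)/2⌉ + 1 choices.
Summing over c: 1 + 2 + 4 + 5 + … + 182 + 184  (123 terms, c = 245, …, 367) = 11347
Check (closed form: nearest integer to p²/48 for even p, (p+3)²/48 for odd p): (735+3)²/48 = 738²/48 = 544644/48 ≈ 11346.75 → 11347

11347 triangles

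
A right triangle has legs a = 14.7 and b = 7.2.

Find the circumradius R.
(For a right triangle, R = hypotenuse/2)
Hypotenuse c = √(a² + b²) = √(216.09 + 51.84) = √267.93 ≈ 16.3686
R = c/2 ≈ 16.3686/2 ≈ 8.18428

R = 8.184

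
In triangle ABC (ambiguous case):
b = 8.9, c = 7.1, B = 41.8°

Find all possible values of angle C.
b/sin(B) = c/sin(C)  ⇒  sin(C) = c·sin(B)/b = 7.1·sin(41.8°)/8.9
sin(41.8°) ≈ 0.666532
sin(C) ≈ 7.1·0.666532/8.9 ≈ 4.73238/8.9 ≈ 0.531728
Candidate 1: C₁ = arcsin(0.531728) ≈ 32.1223°  →  A = 180° − 41.8° − 32.1223° ≈ 106.078° > 0, valid
Candidate 2: C₂ = 180° − C₁ ≈ 147.878°  →  A = 180° − 41.8° − 147.878° ≈ -9.6777° ≤ 0, not a valid triangle

C = 32.12° (one solution)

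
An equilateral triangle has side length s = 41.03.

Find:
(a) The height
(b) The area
(a) The height splits the triangle into two 30-60-90 halves: h = s·√3/2 = 41.03·1.73205/2 ≈ 71.066/2 ≈ 35.533
(b) Area = (√3/4)·s² = (√3/4)·41.03² = (√3/4)·1683.4609 ≈ 0.433013·1683.4609 ≈ 728.96

Height = 35.53, Area = 729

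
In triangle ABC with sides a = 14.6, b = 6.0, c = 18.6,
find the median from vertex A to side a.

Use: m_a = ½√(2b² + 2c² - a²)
m_a = ½√(2·6.0² + 2·18.6² − 14.6²) = ½√(2·36 + 2·345.96 − 213.16) = ½√(72 + 691.92 − 213.16) = ½√550.76
√550.76 ≈ 23.4683, so m_a ≈ 11.7341

m_a = 11.73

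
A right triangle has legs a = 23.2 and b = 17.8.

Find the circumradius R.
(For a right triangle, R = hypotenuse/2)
Hypotenuse c = √(a² + b²) = √(538.24 + 316.84) = √855.08 ≈ 29.2418
R = c/2 ≈ 29.2418/2 ≈ 14.6209

R = 14.62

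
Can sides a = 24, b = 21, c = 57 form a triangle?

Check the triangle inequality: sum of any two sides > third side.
a + b vs c: 24 + 21 = 45 ≤ 57  ✗
a + c vs b: 24 + 57 = 81 > 21  ✓
b + c vs a: 21 + 57 = 78 > 24  ✓

No: 24 + 21 = 45 is not > 57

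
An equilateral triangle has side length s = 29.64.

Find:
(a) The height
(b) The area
(a) The height splits the triangle into two 30-60-90 halves: h = s·√3/2 = 29.64·1.73205/2 ≈ 51.338/2 ≈ 25.669
(b) Area = (√3/4)·s² = (√3/4)·29.64² = (√3/4)·878.5296 ≈ 0.433013·878.5296 ≈ 380.414

Height = 25.67, Area = 380.4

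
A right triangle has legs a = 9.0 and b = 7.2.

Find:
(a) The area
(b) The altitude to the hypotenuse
(a) The legs are perpendicular, so Area = ½·a·b = ½·9.0·7.2 = ½·64.8 = 32.4
(b) Hypotenuse c = √(a² + b²) = √(81 + 51.84) = √132.84 ≈ 11.5256
    Area = ½·c·h_c  ⇒  h_c = 2·Area/c = 64.8/11.5256 ≈ 5.62226

Area = 32.4, h_c = 5.622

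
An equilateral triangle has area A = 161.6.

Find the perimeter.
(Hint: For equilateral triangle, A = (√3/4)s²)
A = (√3/4)s²  ⇒  s² = 4A/√3 = 4·161.6/√3 = 646.4/1.73205 ≈ 373.199
s ≈ √373.199 ≈ 19.3184
Perimeter = 3s ≈ 3·19.3184 ≈ 57.9551

Perimeter = 57.96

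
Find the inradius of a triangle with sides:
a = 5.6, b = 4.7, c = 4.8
r = Area/s where s is the semi-perimeter.
s = (5.6 + 4.7 + 4.8)/2 = 15.1/2 = 7.55
Area = √(s(s−a)(s−b)(s−c)) = √(7.55·1.95·2.85·2.75) ≈ √115.388 ≈ 10.7419
r ≈ 10.7419/7.55 ≈ 1.42276

r = 1.423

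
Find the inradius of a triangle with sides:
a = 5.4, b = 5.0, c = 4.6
r = Area/s where s is the semi-perimeter.
s = (5.4 + 5.0 + 4.6)/2 = 15/2 = 7.5
Area = √(s(s−a)(s−b)(s−c)) = √(7.5·2.1·2.5·2.9) ≈ √114.188 ≈ 10.6859
r ≈ 10.6859/7.5 ≈ 1.42478

r = 1.425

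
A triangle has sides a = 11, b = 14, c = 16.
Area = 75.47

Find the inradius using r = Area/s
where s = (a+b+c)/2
s = (11 + 14 + 16)/2 = 41/2 = 20.5
r = Area/s = 75.47/20.5 ≈ 3.68146

r = 3.681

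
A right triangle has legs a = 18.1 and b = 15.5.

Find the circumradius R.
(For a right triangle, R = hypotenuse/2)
Hypotenuse c = √(a² + b²) = √(327.61 + 240.25) = √567.86 ≈ 23.8298
R = c/2 ≈ 23.8298/2 ≈ 11.9149

R = 11.91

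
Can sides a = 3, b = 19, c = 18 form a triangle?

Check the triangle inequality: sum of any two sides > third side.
a + b vs c: 3 + 19 = 22 > 18  ✓
a + c vs b: 3 + 18 = 21 > 19  ✓
b + c vs a: 19 + 18 = 37 > 3  ✓

Yes, triangle inequality satisfied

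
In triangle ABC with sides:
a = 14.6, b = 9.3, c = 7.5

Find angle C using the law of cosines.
c² = a² + b² − 2ab·cos(C)  ⇒  cos(C) = (a² + b² − c²)/(2ab)
cos(C) = (14.6² + 9.3² − 7.5²)/(2·14.6·9.3) = (213.16 + 86.49 − 56.25)/271.56 = 243.4/271.56 ≈ 0.896303
C = arccos(0.896303) ≈ 26.3237°

C = 26.32°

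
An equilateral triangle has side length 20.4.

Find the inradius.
r = Area/s with s the semi-perimeter.
Area = (√3/4)·20.4² = (√3/4)·416.16 ≈ 0.433013·416.16 ≈ 180.203
s = 3·20.4/2 = 30.6
r ≈ 180.203/30.6 ≈ 5.88897
(Equivalently r = side/(2√3) = 20.4/3.4641 ≈ 5.88897.)

r = 5.889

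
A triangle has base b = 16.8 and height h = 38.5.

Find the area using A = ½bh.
A = ½·b·h = ½·16.8·38.5 = ½·646.8 = 323.4

Area = 323.4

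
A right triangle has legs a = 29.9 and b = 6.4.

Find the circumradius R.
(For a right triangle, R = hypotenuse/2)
Hypotenuse c = √(a² + b²) = √(894.01 + 40.96) = √934.97 ≈ 30.5773
R = c/2 ≈ 30.5773/2 ≈ 15.2886

R = 15.29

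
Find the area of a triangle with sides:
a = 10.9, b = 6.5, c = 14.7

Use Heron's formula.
s = (10.9 + 6.5 + 14.7)/2 = 32.1/2 = 16.05
s − a = 5.15, s − b = 9.55, s − c = 1.35
s(s−a)(s−b)(s−c) = 16.05·5.15·9.55·1.35 ≈ 1065.66
Area = √1065.66 ≈ 32.6445

Area = 32.64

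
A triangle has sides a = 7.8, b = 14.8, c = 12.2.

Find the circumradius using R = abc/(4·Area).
First find the area with Heron's formula.
s = (7.8 + 14.8 + 12.2)/2 = 17.4
Area = √(s(s−a)(s−b)(s−c)) = √(17.4·9.6·2.6·5.2) ≈ √2258.38 ≈ 47.5224
abc = 7.8·14.8·12.2 = 1408.368
R = abc/(4·Area) ≈ 1408.368/(4·47.5224) = 1408.368/190.09 ≈ 7.40897

R = 7.409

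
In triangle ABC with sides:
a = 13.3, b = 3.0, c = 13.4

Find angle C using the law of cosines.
c² = a² + b² − 2ab·cos(C)  ⇒  cos(C) = (a² + b² − c²)/(2ab)
cos(C) = (13.3² + 3.0² − 13.4²)/(2·13.3·3.0) = (176.89 + 9 − 179.56)/79.8 = 6.33/79.8 ≈ 0.0793233
C = arccos(0.0793233) ≈ 85.4503°

C = 85.45°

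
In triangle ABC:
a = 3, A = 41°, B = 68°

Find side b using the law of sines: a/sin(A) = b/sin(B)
a/sin(A) = b/sin(B)  ⇒  b = a·sin(B)/sin(A) = 3·sin(68°)/sin(41°)
sin(68°) ≈ 0.927184, sin(41°) ≈ 0.656059
b ≈ 3·0.927184/0.656059 ≈ 2.78155/0.656059 ≈ 4.23979

b = 4.24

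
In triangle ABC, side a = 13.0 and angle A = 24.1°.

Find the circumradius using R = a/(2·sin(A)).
R = a/(2·sin(A)) = 13.0/(2·sin(24.1°))
sin(24.1°) ≈ 0.40833
R ≈ 13.0/(2·0.40833) = 13.0/0.816661 ≈ 15.9185

R = 15.92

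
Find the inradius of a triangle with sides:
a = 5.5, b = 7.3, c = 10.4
r = Area/s where s is the semi-perimeter.
s = (5.5 + 7.3 + 10.4)/2 = 23.2/2 = 11.6
Area = √(s(s−a)(s−b)(s−c)) = √(11.6·6.1·4.3·1.2) ≈ √365.122 ≈ 19.1082
r ≈ 19.1082/11.6 ≈ 1.64725

r = 1.647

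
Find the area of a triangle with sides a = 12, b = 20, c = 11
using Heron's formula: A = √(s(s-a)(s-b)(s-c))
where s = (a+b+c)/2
s = (12 + 20 + 11)/2 = 43/2 = 21.5
s − a = 9.5, s − b = 1.5, s − c = 10.5
s(s−a)(s−b)(s−c) = 21.5·9.5·1.5·10.5 = 3216.9375
Area = √3216.9375 ≈ 56.7181

s = 21.5, Area = 56.72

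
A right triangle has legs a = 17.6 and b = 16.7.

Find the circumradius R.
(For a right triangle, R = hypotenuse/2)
Hypotenuse c = √(a² + b²) = √(309.76 + 278.89) = √588.65 ≈ 24.2621
R = c/2 ≈ 24.2621/2 ≈ 12.1311

R = 12.13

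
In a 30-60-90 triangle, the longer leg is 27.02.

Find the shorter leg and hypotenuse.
In a 30-60-90 triangle the sides are in ratio 1 : √3 : 2, so short leg = long leg/√3 and hypotenuse = 2·(short leg).
Short leg = 27.02/√3 ≈ 27.02/1.73205 ≈ 15.6
Hypotenuse = 2·15.6 ≈ 31.2

Short leg = 15.6, Hypotenuse = 31.2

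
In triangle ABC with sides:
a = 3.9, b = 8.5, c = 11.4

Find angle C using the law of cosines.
c² = a² + b² − 2ab·cos(C)  ⇒  cos(C) = (a² + b² − c²)/(2ab)
cos(C) = (3.9² + 8.5² − 11.4²)/(2·3.9·8.5) = (15.21 + 72.25 − 129.96)/66.3 = -42.5/66.3 ≈ -0.641026
C = arccos(-0.641026) ≈ 129.868°

C = 129.9°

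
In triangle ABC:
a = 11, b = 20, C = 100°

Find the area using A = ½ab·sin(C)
A = ½·a·b·sin(C) = ½·11·20·sin(100°)
sin(100°) ≈ 0.984808
A ≈ ½·220·0.984808 = 110·0.984808 ≈ 108.329

Area = 108.3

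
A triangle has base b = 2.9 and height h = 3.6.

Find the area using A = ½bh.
A = ½·b·h = ½·2.9·3.6 = ½·10.44 = 5.22

Area = 5.22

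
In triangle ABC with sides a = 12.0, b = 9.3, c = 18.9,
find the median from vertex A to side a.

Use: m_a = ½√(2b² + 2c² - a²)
m_a = ½√(2·9.3² + 2·18.9² − 12.0²) = ½√(2·86.49 + 2·357.21 − 144) = ½√(172.98 + 714.42 − 144) = ½√743.4
√743.4 ≈ 27.2654, so m_a ≈ 13.6327

m_a = 13.63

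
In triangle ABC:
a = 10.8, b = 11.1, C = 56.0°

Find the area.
Two sides and the included angle (SAS): A = ½·a·b·sin(C) = ½·10.8·11.1·sin(56.0°)
sin(56.0°) ≈ 0.829038
A ≈ ½·119.88·0.829038 = 59.94·0.829038 ≈ 49.6925

Area = 49.69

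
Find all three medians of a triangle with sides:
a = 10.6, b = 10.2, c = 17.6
Median formula: m_a = ½√(2b² + 2c² − a²) (and cyclically). a² = 112.36, b² = 104.04, c² = 309.76.
m_a = ½√(2·104.04 + 2·309.76 − 112.36) = ½√715.24 ≈ ½·26.744 ≈ 13.372
m_b = ½√(2·112.36 + 2·309.76 − 104.04) = ½√740.2 ≈ ½·27.2066 ≈ 13.6033
m_c = ½√(2·112.36 + 2·104.04 − 309.76) = ½√123.04 ≈ ½·11.0923 ≈ 5.54617

m_a = 13.37, m_b = 13.6, m_c = 5.546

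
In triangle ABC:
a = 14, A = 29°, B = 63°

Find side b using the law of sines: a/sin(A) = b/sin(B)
a/sin(A) = b/sin(B)  ⇒  b = a·sin(B)/sin(A) = 14·sin(63°)/sin(29°)
sin(63°) ≈ 0.891007, sin(29°) ≈ 0.48481
b ≈ 14·0.891007/0.48481 ≈ 12.4741/0.48481 ≈ 25.7299

b = 25.73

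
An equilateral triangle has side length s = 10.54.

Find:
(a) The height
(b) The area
(a) The height splits the triangle into two 30-60-90 halves: h = s·√3/2 = 10.54·1.73205/2 ≈ 18.2558/2 ≈ 9.12791
(b) Area = (√3/4)·s² = (√3/4)·10.54² = (√3/4)·111.0916 ≈ 0.433013·111.0916 ≈ 48.1041

Height = 9.128, Area = 48.1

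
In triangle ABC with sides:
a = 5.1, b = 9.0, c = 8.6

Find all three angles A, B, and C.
Law of cosines for each angle (a² = 26.01, b² = 81, c² = 73.96):
cos(A) = (b² + c² − a²)/(2bc) = (81 + 73.96 − 26.01)/(2·9.0·8.6) = 128.95/154.8 ≈ 0.83301  ⇒  A ≈ 33.5908°
cos(B) = (a² + c² − b²)/(2ac) = (26.01 + 73.96 − 81)/(2·5.1·8.6) = 18.97/87.72 ≈ 0.216256  ⇒  B ≈ 77.5108°
cos(C) = (a² + b² − c²)/(2ab) = (26.01 + 81 − 73.96)/(2·5.1·9.0) = 33.05/91.8 ≈ 0.360022  ⇒  C ≈ 68.8985°
Check: A + B + C ≈ 180°

A = 33.59°, B = 77.51°, C = 68.9°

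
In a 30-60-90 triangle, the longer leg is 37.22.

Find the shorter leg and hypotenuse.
In a 30-60-90 triangle the sides are in ratio 1 : √3 : 2, so short leg = long leg/√3 and hypotenuse = 2·(short leg).
Short leg = 37.22/√3 ≈ 37.22/1.73205 ≈ 21.489
Hypotenuse = 2·21.489 ≈ 42.978

Short leg = 21.49, Hypotenuse = 42.98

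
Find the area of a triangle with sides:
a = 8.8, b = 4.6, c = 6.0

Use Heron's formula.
s = (8.8 + 4.6 + 6.0)/2 = 19.4/2 = 9.7
s − a = 0.9, s − b = 5.1, s − c = 3.7
s(s−a)(s−b)(s−c) = 9.7·0.9·5.1·3.7 ≈ 164.735
Area = √164.735 ≈ 12.8349

Area = 12.83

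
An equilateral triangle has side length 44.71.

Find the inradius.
r = Area/s with s the semi-perimeter.
Area = (√3/4)·44.71² = (√3/4)·1998.9841 ≈ 0.433013·1998.9841 ≈ 865.586
s = 3·44.71/2 = 67.065
r ≈ 865.586/67.065 ≈ 12.9067
(Equivalently r = side/(2√3) = 44.71/3.4641 ≈ 12.9067.)

r = 12.91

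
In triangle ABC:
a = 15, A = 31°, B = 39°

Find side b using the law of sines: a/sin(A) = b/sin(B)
a/sin(A) = b/sin(B)  ⇒  b = a·sin(B)/sin(A) = 15·sin(39°)/sin(31°)
sin(39°) ≈ 0.62932, sin(31°) ≈ 0.515038
b ≈ 15·0.62932/0.515038 ≈ 9.43981/0.515038 ≈ 18.3284

b = 18.33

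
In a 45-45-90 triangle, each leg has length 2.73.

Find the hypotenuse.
In a 45-45-90 triangle the sides are in ratio 1 : 1 : √2, so hypotenuse = leg·√2.
Hypotenuse = 2.73·√2 ≈ 2.73·1.41421 ≈ 3.8608

Hypotenuse = 2.73√2 = 3.861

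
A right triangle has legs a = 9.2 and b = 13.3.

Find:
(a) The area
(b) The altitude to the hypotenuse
(a) The legs are perpendicular, so Area = ½·a·b = ½·9.2·13.3 = ½·122.36 = 61.18
(b) Hypotenuse c = √(a² + b²) = √(84.64 + 176.89) = √261.53 ≈ 16.1719
    Area = ½·c·h_c  ⇒  h_c = 2·Area/c = 122.36/16.1719 ≈ 7.56622

Area = 61.18, h_c = 7.566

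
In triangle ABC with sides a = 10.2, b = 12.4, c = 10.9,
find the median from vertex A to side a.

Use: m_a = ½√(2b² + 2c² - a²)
m_a = ½√(2·12.4² + 2·10.9² − 10.2²) = ½√(2·153.76 + 2·118.81 − 104.04) = ½√(307.52 + 237.62 − 104.04) = ½√441.1
√441.1 ≈ 21.0024, so m_a ≈ 10.5012

m_a = 10.5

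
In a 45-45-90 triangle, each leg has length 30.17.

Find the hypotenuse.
In a 45-45-90 triangle the sides are in ratio 1 : 1 : √2, so hypotenuse = leg·√2.
Hypotenuse = 30.17·√2 ≈ 30.17·1.41421 ≈ 42.6668

Hypotenuse = 30.17√2 = 42.67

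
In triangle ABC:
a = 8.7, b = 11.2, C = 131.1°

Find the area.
Two sides and the included angle (SAS): A = ½·a·b·sin(C) = ½·8.7·11.2·sin(131.1°)
sin(131.1°) ≈ 0.753563
A ≈ ½·97.44·0.753563 = 48.72·0.753563 ≈ 36.7136

Area = 36.71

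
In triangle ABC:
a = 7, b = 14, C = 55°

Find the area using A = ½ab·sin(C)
A = ½·a·b·sin(C) = ½·7·14·sin(55°)
sin(55°) ≈ 0.819152
A ≈ ½·98·0.819152 = 49·0.819152 ≈ 40.1385

Area = 40.14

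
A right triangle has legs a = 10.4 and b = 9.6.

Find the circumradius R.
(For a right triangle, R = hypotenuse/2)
Hypotenuse c = √(a² + b²) = √(108.16 + 92.16) = √200.32 ≈ 14.1534
R = c/2 ≈ 14.1534/2 ≈ 7.07672

R = 7.077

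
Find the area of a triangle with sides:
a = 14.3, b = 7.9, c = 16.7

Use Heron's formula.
s = (14.3 + 7.9 + 16.7)/2 = 38.9/2 = 19.45
s − a = 5.15, s − b = 11.55, s − c = 2.75
s(s−a)(s−b)(s−c) = 19.45·5.15·11.55·2.75 ≈ 3181.57
Area = √3181.57 ≈ 56.4054

Area = 56.41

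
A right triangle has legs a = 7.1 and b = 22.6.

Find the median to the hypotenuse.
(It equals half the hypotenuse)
Hypotenuse c = √(a² + b²) = √(50.41 + 510.76) = √561.17 ≈ 23.689
Median to hypotenuse = c/2 ≈ 23.689/2 ≈ 11.8445

Median = 11.84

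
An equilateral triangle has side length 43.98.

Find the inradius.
r = Area/s with s the semi-perimeter.
Area = (√3/4)·43.98² = (√3/4)·1934.2404 ≈ 0.433013·1934.2404 ≈ 837.551
s = 3·43.98/2 = 65.97
r ≈ 837.551/65.97 ≈ 12.6959
(Equivalently r = side/(2√3) = 43.98/3.4641 ≈ 12.6959.)

r = 12.7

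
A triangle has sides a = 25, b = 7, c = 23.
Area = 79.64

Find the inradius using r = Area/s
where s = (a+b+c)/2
s = (25 + 7 + 23)/2 = 55/2 = 27.5
r = Area/s = 79.64/27.5 ≈ 2.896

r = 2.896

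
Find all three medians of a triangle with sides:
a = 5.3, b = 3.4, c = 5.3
Median formula: m_a = ½√(2b² + 2c² − a²) (and cyclically). a² = 28.09, b² = 11.56, c² = 28.09.
m_a = ½√(2·11.56 + 2·28.09 − 28.09) = ½√51.21 ≈ ½·7.15612 ≈ 3.57806
m_b = ½√(2·28.09 + 2·28.09 − 11.56) = ½√100.8 ≈ ½·10.0399 ≈ 5.01996
m_c = ½√(2·28.09 + 2·11.56 − 28.09) = ½√51.21 ≈ ½·7.15612 ≈ 3.57806

m_a = 3.578, m_b = 5.02, m_c = 3.578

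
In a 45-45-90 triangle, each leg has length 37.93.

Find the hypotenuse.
In a 45-45-90 triangle the sides are in ratio 1 : 1 : √2, so hypotenuse = leg·√2.
Hypotenuse = 37.93·√2 ≈ 37.93·1.41421 ≈ 53.6411

Hypotenuse = 37.93√2 = 53.64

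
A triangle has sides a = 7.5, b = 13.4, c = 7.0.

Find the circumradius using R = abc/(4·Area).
First find the area with Heron's formula.
s = (7.5 + 13.4 + 7.0)/2 = 13.95
Area = √(s(s−a)(s−b)(s−c)) = √(13.95·6.45·0.55·6.95) ≈ √343.939 ≈ 18.5456
abc = 7.5·13.4·7.0 = 703.5
R = abc/(4·Area) ≈ 703.5/(4·18.5456) = 703.5/74.1824 ≈ 9.48339

R = 9.483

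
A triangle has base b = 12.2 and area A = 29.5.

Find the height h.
A = ½·b·h  ⇒  h = 2A/b = 2·29.5/12.2 = 59/12.2 ≈ 4.83607

h = 4.836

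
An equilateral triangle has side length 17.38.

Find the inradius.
r = Area/s with s the semi-perimeter.
Area = (√3/4)·17.38² = (√3/4)·302.0644 ≈ 0.433013·302.0644 ≈ 130.798
s = 3·17.38/2 = 26.07
r ≈ 130.798/26.07 ≈ 5.01717
(Equivalently r = side/(2√3) = 17.38/3.4641 ≈ 5.01717.)

r = 5.017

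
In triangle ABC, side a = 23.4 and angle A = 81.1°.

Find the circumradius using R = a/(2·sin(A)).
R = a/(2·sin(A)) = 23.4/(2·sin(81.1°))
sin(81.1°) ≈ 0.98796
R ≈ 23.4/(2·0.98796) = 23.4/1.97592 ≈ 11.8426

R = 11.84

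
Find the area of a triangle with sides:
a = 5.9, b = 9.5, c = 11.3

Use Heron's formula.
s = (5.9 + 9.5 + 11.3)/2 = 26.7/2 = 13.35
s − a = 7.45, s − b = 3.85, s − c = 2.05
s(s−a)(s−b)(s−c) = 13.35·7.45·3.85·2.05 ≈ 784.968
Area = √784.968 ≈ 28.0173

Area = 28.02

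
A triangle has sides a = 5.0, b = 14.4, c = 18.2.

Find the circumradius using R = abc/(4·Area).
First find the area with Heron's formula.
s = (5.0 + 14.4 + 18.2)/2 = 18.8
Area = √(s(s−a)(s−b)(s−c)) = √(18.8·13.8·4.4·0.6) ≈ √684.922 ≈ 26.171
abc = 5.0·14.4·18.2 = 1310.4
R = abc/(4·Area) ≈ 1310.4/(4·26.171) = 1310.4/104.684 ≈ 12.5177

R = 12.52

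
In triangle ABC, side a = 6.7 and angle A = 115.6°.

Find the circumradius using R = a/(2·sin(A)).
R = a/(2·sin(A)) = 6.7/(2·sin(115.6°))
sin(115.6°) ≈ 0.901833
R ≈ 6.7/(2·0.901833) = 6.7/1.80367 ≈ 3.71466

R = 3.715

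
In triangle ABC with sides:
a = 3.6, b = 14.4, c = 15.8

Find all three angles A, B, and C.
Law of cosines for each angle (a² = 12.96, b² = 207.36, c² = 249.64):
cos(A) = (b² + c² − a²)/(2bc) = (207.36 + 249.64 − 12.96)/(2·14.4·15.8) = 444.04/455.04 ≈ 0.975826  ⇒  A ≈ 12.6237°
cos(B) = (a² + c² − b²)/(2ac) = (12.96 + 249.64 − 207.36)/(2·3.6·15.8) = 55.24/113.76 ≈ 0.485584  ⇒  B ≈ 60.9493°
cos(C) = (a² + b² − c²)/(2ab) = (12.96 + 207.36 − 249.64)/(2·3.6·14.4) = -29.32/103.68 ≈ -0.282793  ⇒  C ≈ 106.427°
Check: A + B + C ≈ 180°

A = 12.62°, B = 60.95°, C = 106.4°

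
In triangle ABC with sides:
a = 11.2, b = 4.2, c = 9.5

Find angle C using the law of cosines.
c² = a² + b² − 2ab·cos(C)  ⇒  cos(C) = (a² + b² − c²)/(2ab)
cos(C) = (11.2² + 4.2² − 9.5²)/(2·11.2·4.2) = (125.44 + 17.64 − 90.25)/94.08 = 52.83/94.08 ≈ 0.561543
C = arccos(0.561543) ≈ 55.8374°

C = 55.84°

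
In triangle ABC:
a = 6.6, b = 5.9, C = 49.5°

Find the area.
Two sides and the included angle (SAS): A = ½·a·b·sin(C) = ½·6.6·5.9·sin(49.5°)
sin(49.5°) ≈ 0.760406
A ≈ ½·38.94·0.760406 = 19.47·0.760406 ≈ 14.8051

Area = 14.81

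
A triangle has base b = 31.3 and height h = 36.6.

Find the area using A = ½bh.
A = ½·b·h = ½·31.3·36.6 = ½·1145.58 = 572.79

Area = 572.79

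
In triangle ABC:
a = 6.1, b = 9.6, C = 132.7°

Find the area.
Two sides and the included angle (SAS): A = ½·a·b·sin(C) = ½·6.1·9.6·sin(132.7°)
sin(132.7°) ≈ 0.734915
A ≈ ½·58.56·0.734915 = 29.28·0.734915 ≈ 21.5183

Area = 21.52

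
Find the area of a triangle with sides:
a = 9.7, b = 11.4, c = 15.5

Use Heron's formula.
s = (9.7 + 11.4 + 15.5)/2 = 36.6/2 = 18.3
s − a = 8.6, s − b = 6.9, s − c = 2.8
s(s−a)(s−b)(s−c) = 18.3·8.6·6.9·2.8 ≈ 3040.58
Area = √3040.58 ≈ 55.1415

Area = 55.14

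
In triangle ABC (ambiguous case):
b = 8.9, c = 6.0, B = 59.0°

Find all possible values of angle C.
b/sin(B) = c/sin(C)  ⇒  sin(C) = c·sin(B)/b = 6.0·sin(59.0°)/8.9
sin(59.0°) ≈ 0.857167
sin(C) ≈ 6.0·0.857167/8.9 ≈ 5.143/8.9 ≈ 0.577866
Candidate 1: C₁ = arcsin(0.577866) ≈ 35.3006°  →  A = 180° − 59.0° − 35.3006° ≈ 85.6994° > 0, valid
Candidate 2: C₂ = 180° − C₁ ≈ 144.699°  →  A = 180° − 59.0° − 144.699° ≈ -23.6994° ≤ 0, not a valid triangle

C = 35.3° (one solution)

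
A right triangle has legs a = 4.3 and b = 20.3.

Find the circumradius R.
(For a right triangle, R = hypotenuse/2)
Hypotenuse c = √(a² + b²) = √(18.49 + 412.09) = √430.58 ≈ 20.7504
R = c/2 ≈ 20.7504/2 ≈ 10.3752

R = 10.38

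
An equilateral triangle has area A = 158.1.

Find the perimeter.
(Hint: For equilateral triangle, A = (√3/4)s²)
A = (√3/4)s²  ⇒  s² = 4A/√3 = 4·158.1/√3 = 632.4/1.73205 ≈ 365.116
s ≈ √365.116 ≈ 19.108
Perimeter = 3s ≈ 3·19.108 ≈ 57.3241

Perimeter = 57.32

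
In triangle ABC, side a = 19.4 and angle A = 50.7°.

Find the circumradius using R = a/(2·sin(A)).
R = a/(2·sin(A)) = 19.4/(2·sin(50.7°))
sin(50.7°) ≈ 0.77384
R ≈ 19.4/(2·0.77384) = 19.4/1.54768 ≈ 12.5349

R = 12.53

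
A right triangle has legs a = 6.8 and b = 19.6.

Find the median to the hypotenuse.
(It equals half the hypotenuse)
Hypotenuse c = √(a² + b²) = √(46.24 + 384.16) = √430.4 ≈ 20.7461
Median to hypotenuse = c/2 ≈ 20.7461/2 ≈ 10.373

Median = 10.37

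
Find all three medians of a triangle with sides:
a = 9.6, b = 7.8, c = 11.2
Median formula: m_a = ½√(2b² + 2c² − a²) (and cyclically). a² = 92.16, b² = 60.84, c² = 125.44.
m_a = ½√(2·60.84 + 2·125.44 − 92.16) = ½√280.4 ≈ ½·16.7451 ≈ 8.37257
m_b = ½√(2·92.16 + 2·125.44 − 60.84) = ½√374.36 ≈ ½·19.3484 ≈ 9.67419
m_c = ½√(2·92.16 + 2·60.84 − 125.44) = ½√180.56 ≈ ½·13.4373 ≈ 6.71863

m_a = 8.373, m_b = 9.674, m_c = 6.719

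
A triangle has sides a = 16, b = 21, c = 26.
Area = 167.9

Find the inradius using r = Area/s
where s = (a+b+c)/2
s = (16 + 21 + 26)/2 = 63/2 = 31.5
r = Area/s = 167.9/31.5 ≈ 5.33016

r = 5.33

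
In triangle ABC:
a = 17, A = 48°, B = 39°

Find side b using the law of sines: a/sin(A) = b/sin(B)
a/sin(A) = b/sin(B)  ⇒  b = a·sin(B)/sin(A) = 17·sin(39°)/sin(48°)
sin(39°) ≈ 0.62932, sin(48°) ≈ 0.743145
b ≈ 17·0.62932/0.743145 ≈ 10.6984/0.743145 ≈ 14.3962

b = 14.4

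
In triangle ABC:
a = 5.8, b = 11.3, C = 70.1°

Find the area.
Two sides and the included angle (SAS): A = ½·a·b·sin(C) = ½·5.8·11.3·sin(70.1°)
sin(70.1°) ≈ 0.940288
A ≈ ½·65.54·0.940288 = 32.77·0.940288 ≈ 30.8132

Area = 30.81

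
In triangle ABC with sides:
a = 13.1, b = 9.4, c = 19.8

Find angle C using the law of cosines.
c² = a² + b² − 2ab·cos(C)  ⇒  cos(C) = (a² + b² − c²)/(2ab)
cos(C) = (13.1² + 9.4² − 19.8²)/(2·13.1·9.4) = (171.61 + 88.36 − 392.04)/246.28 = -132.07/246.28 ≈ -0.53626
C = arccos(-0.53626) ≈ 122.429°

C = 122.4°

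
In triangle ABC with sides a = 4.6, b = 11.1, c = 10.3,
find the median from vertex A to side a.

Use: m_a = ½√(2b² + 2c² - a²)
m_a = ½√(2·11.1² + 2·10.3² − 4.6²) = ½√(2·123.21 + 2·106.09 − 21.16) = ½√(246.42 + 212.18 − 21.16) = ½√437.44
√437.44 ≈ 20.9151, so m_a ≈ 10.4575

m_a = 10.46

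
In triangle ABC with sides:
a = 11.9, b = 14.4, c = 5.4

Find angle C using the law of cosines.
c² = a² + b² − 2ab·cos(C)  ⇒  cos(C) = (a² + b² − c²)/(2ab)
cos(C) = (11.9² + 14.4² − 5.4²)/(2·11.9·14.4) = (141.61 + 207.36 − 29.16)/342.72 = 319.81/342.72 ≈ 0.933152
C = arccos(0.933152) ≈ 21.0683°

C = 21.07°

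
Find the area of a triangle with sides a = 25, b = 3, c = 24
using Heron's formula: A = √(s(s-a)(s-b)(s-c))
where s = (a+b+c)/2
s = (25 + 3 + 24)/2 = 52/2 = 26
s − a = 1, s − b = 23, s − c = 2
s(s−a)(s−b)(s−c) = 26·1·23·2 = 1196
Area = √1196 ≈ 34.5832

s = 26.0, Area = 34.58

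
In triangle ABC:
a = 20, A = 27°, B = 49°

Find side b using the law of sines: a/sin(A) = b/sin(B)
a/sin(A) = b/sin(B)  ⇒  b = a·sin(B)/sin(A) = 20·sin(49°)/sin(27°)
sin(49°) ≈ 0.75471, sin(27°) ≈ 0.45399
b ≈ 20·0.75471/0.45399 ≈ 15.0942/0.45399 ≈ 33.2478

b = 33.25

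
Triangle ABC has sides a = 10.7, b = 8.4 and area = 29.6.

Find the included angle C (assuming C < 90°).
Area = ½·a·b·sin(C)  ⇒  sin(C) = 2·Area/(a·b) = 2·29.6/(10.7·8.4) = 59.2/89.88 ≈ 0.658656
C = arcsin(0.658656) ≈ 41.1975° (taking the acute solution since C < 90°)

C = 41.2°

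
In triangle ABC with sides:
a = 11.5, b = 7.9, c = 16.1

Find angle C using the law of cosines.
c² = a² + b² − 2ab·cos(C)  ⇒  cos(C) = (a² + b² − c²)/(2ab)
cos(C) = (11.5² + 7.9² − 16.1²)/(2·11.5·7.9) = (132.25 + 62.41 − 259.21)/181.7 = -64.55/181.7 ≈ -0.355256
C = arccos(-0.355256) ≈ 110.809°

C = 110.8°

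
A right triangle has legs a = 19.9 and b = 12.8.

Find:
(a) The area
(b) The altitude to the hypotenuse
(a) The legs are perpendicular, so Area = ½·a·b = ½·19.9·12.8 = ½·254.72 = 127.36
(b) Hypotenuse c = √(a² + b²) = √(396.01 + 163.84) = √559.85 ≈ 23.6611
    Area = ½·c·h_c  ⇒  h_c = 2·Area/c = 254.72/23.6611 ≈ 10.7653

Area = 127.36, h_c = 10.77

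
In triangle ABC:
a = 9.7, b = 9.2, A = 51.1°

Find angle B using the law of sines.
a/sin(A) = b/sin(B)  ⇒  sin(B) = b·sin(A)/a = 9.2·sin(51.1°)/9.7
sin(51.1°) ≈ 0.778243
sin(B) ≈ 9.2·0.778243/9.7 ≈ 7.15984/9.7 ≈ 0.738128
B = arcsin(0.738128) ≈ 47.5722°
(Since b ≤ a we need B ≤ A, so the obtuse alternative 180° − 47.5722° ≈ 132.428° is rejected.)

B = 47.57°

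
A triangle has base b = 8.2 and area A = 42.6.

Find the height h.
A = ½·b·h  ⇒  h = 2A/b = 2·42.6/8.2 = 85.2/8.2 ≈ 10.3902

h = 10.39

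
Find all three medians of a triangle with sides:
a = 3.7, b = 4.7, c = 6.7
Median formula: m_a = ½√(2b² + 2c² − a²) (and cyclically). a² = 13.69, b² = 22.09, c² = 44.89.
m_a = ½√(2·22.09 + 2·44.89 − 13.69) = ½√120.27 ≈ ½·10.9668 ≈ 5.48338
m_b = ½√(2·13.69 + 2·44.89 − 22.09) = ½√95.07 ≈ ½·9.75038 ≈ 4.87519
m_c = ½√(2·13.69 + 2·22.09 − 44.89) = ½√26.67 ≈ ½·5.1643 ≈ 2.58215

m_a = 5.483, m_b = 4.875, m_c = 2.582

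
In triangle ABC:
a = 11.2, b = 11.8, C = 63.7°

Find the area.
Two sides and the included angle (SAS): A = ½·a·b·sin(C) = ½·11.2·11.8·sin(63.7°)
sin(63.7°) ≈ 0.896486
A ≈ ½·132.16·0.896486 = 66.08·0.896486 ≈ 59.2398

Area = 59.24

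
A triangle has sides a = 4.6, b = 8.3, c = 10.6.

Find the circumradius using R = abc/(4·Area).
First find the area with Heron's formula.
s = (4.6 + 8.3 + 10.6)/2 = 11.75
Area = √(s(s−a)(s−b)(s−c)) = √(11.75·7.15·3.45·1.15) ≈ √333.32 ≈ 18.257
abc = 4.6·8.3·10.6 = 404.708
R = abc/(4·Area) ≈ 404.708/(4·18.257) = 404.708/73.0282 ≈ 5.54181

R = 5.542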